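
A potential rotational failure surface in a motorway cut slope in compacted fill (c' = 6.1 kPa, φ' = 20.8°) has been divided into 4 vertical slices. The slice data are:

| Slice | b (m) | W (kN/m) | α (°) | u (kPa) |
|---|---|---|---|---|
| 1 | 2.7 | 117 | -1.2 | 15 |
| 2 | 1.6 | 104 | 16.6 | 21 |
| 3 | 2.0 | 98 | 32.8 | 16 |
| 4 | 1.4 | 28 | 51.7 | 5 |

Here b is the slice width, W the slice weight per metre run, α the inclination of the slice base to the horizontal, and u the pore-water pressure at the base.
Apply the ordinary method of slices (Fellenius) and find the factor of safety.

FS = 1.25

Ordinary method of slices: FS = Σ[c'·Δl_i + (W_i cosα_i − u_i·Δl_i)·tanφ'] / Σ W_i sinα_i, with Δl_i = b_i / cosα_i.
Slice 1: Δl = 2.7/cos(-1.2°) = 2.701 m; N'_1 = 117·cos(-1.2°) − 15·2.701 = 76.5; c'Δl = 16.47; W sinα = -2.5
Slice 2: Δl = 1.6/cos16.6° = 1.670 m; N'_2 = 104·cos16.6° − 21·1.670 = 64.6; c'Δl = 10.18; W sinα = 29.7
Slice 3: Δl = 2.0/cos32.8° = 2.379 m; N'_3 = 98·cos32.8° − 16·2.379 = 44.3; c'Δl = 14.51; W sinα = 53.1
Slice 4: Δl = 1.4/cos51.7° = 2.259 m; N'_4 = 28·cos51.7° − 5·2.259 = 6.1; c'Δl = 13.78; W sinα = 22.0
Σc'Δl = 55.0 kN/m; ΣN' = 191.4 kN/m; ΣW sinα = 102.3 kN/m
Resisting = 55.0 + 191.4·tan20.8° = 55.0 + 72.7 = 127.7 kN/m
FS = 127.7 / 102.3 = 1.248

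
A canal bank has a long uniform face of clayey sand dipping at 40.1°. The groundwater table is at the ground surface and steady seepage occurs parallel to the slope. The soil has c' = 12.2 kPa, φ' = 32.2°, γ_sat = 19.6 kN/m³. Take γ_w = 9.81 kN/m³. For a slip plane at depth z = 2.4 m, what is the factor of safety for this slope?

With seepage parallel to the slope and the water table at the surface, the effective normal stress on the slip plane uses the buoyant unit weight γ' = γ_sat − γ_w while the driving shear stress uses γ_sat:
FS = [c' + γ' z cos²β tanφ'] / [γ_sat z sinβ cosβ]
γ' = 19.6 − 9.81 = 9.79 kN/m³
Numerator = 12.2 + 9.79·2.4·cos²40.1°·tan32.2° = 12.2 + 9.79·2.4·0.5851·0.6297 = 20.857 kPa
Denominator = 19.6·2.4·sin40.1°·cos40.1° = 19.6·2.4·0.6441·0.7649 = 23.177 kPa
FS = 20.857 / 23.177 = 0.900

FS = 0.90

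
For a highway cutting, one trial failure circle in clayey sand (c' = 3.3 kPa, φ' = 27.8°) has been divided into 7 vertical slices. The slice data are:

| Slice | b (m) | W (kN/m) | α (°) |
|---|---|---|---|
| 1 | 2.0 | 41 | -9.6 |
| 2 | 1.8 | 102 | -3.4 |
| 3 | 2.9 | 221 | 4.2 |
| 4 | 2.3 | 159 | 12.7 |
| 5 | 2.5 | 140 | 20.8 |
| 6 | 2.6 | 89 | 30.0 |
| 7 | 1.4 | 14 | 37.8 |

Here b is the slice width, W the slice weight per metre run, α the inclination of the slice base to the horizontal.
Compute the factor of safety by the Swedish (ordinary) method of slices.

Ordinary method of slices: FS = Σ[c'·Δl_i + (W_i cosα_i)·tanφ'] / Σ W_i sinα_i, with Δl_i = b_i / cosα_i.
Slice 1: Δl = 2.0/cos(-9.6°) = 2.028 m; N'_1 = 41·cos(-9.6°) = 40.4; c'Δl = 6.69; W sinα = -6.8
Slice 2: Δl = 1.8/cos(-3.4°) = 1.803 m; N'_2 = 102·cos(-3.4°) = 101.8; c'Δl = 5.95; W sinα = -6.0
Slice 3: Δl = 2.9/cos4.2° = 2.908 m; N'_3 = 221·cos4.2° = 220.4; c'Δl = 9.60; W sinα = 16.2
Slice 4: Δl = 2.3/cos12.7° = 2.358 m; N'_4 = 159·cos12.7° = 155.1; c'Δl = 7.78; W sinα = 35.0
Slice 5: Δl = 2.5/cos20.8° = 2.674 m; N'_5 = 140·cos20.8° = 130.9; c'Δl = 8.83; W sinα = 49.7
Slice 6: Δl = 2.6/cos30.0° = 3.002 m; N'_6 = 89·cos30.0° = 77.1; c'Δl = 9.91; W sinα = 44.5
Slice 7: Δl = 1.4/cos37.8° = 1.772 m; N'_7 = 14·cos37.8° = 11.1; c'Δl = 5.85; W sinα = 8.6
Σc'Δl = 54.6 kN/m; ΣN' = 736.8 kN/m; ΣW sinα = 141.1 kN/m
Resisting = 54.6 + 736.8·tan27.8° = 54.6 + 388.5 = 443.1 kN/m
FS = 443.1 / 141.1 = 3.141

FS = 3.14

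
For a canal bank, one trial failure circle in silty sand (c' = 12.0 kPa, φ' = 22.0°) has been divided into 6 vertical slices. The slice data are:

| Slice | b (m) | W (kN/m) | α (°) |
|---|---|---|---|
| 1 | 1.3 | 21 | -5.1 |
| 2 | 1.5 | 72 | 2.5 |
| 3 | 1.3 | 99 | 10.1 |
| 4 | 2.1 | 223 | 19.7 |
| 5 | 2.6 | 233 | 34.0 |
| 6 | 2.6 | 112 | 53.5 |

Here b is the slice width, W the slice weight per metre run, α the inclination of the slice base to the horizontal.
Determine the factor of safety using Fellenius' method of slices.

Ordinary method of slices: FS = Σ[c'·Δl_i + (W_i cosα_i)·tanφ'] / Σ W_i sinα_i, with Δl_i = b_i / cosα_i.
Slice 1: Δl = 1.3/cos(-5.1°) = 1.305 m; N'_1 = 21·cos(-5.1°) = 20.9; c'Δl = 15.66; W sinα = -1.9
Slice 2: Δl = 1.5/cos2.5° = 1.501 m; N'_2 = 72·cos2.5° = 71.9; c'Δl = 18.02; W sinα = 3.1
Slice 3: Δl = 1.3/cos10.1° = 1.320 m; N'_3 = 99·cos10.1° = 97.5; c'Δl = 15.85; W sinα = 17.4
Slice 4: Δl = 2.1/cos19.7° = 2.231 m; N'_4 = 223·cos19.7° = 209.9; c'Δl = 26.77; W sinα = 75.2
Slice 5: Δl = 2.6/cos34.0° = 3.136 m; N'_5 = 233·cos34.0° = 193.2; c'Δl = 37.63; W sinα = 130.3
Slice 6: Δl = 2.6/cos53.5° = 4.371 m; N'_6 = 112·cos53.5° = 66.6; c'Δl = 52.45; W sinα = 90.0
Σc'Δl = 166.4 kN/m; ΣN' = 660.0 kN/m; ΣW sinα = 314.1 kN/m
Resisting = 166.4 + 660.0·tan22.0° = 166.4 + 266.7 = 433.1 kN/m
FS = 433.1 / 314.1 = 1.379

FS = 1.38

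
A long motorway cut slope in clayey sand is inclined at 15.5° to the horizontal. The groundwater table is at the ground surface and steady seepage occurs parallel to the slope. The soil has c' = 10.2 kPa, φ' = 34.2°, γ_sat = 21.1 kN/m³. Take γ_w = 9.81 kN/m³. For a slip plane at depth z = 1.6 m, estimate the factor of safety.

FS = 2.48

With seepage parallel to the slope and the water table at the surface, the effective normal stress on the slip plane uses the buoyant unit weight γ' = γ_sat − γ_w while the driving shear stress uses γ_sat:
FS = [c' + γ' z cos²β tanφ'] / [γ_sat z sinβ cosβ]
γ' = 21.1 − 9.81 = 11.29 kN/m³
Numerator = 10.2 + 11.29·1.6·cos²15.5°·tan34.2° = 10.2 + 11.29·1.6·0.9286·0.6796 = 21.600 kPa
Denominator = 21.1·1.6·sin15.5°·cos15.5° = 21.1·1.6·0.2672·0.9636 = 8.694 kPa
FS = 21.600 / 8.694 = 2.484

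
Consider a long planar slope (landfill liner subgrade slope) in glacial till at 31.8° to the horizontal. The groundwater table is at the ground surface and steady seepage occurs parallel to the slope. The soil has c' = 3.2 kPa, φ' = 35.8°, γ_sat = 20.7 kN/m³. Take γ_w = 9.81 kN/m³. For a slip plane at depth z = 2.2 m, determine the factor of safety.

With seepage parallel to the slope and the water table at the surface, the effective normal stress on the slip plane uses the buoyant unit weight γ' = γ_sat − γ_w while the driving shear stress uses γ_sat:
FS = [c' + γ' z cos²β tanφ'] / [γ_sat z sinβ cosβ]
γ' = 20.7 − 9.81 = 10.89 kN/m³
Numerator = 3.2 + 10.89·2.2·cos²31.8°·tan35.8° = 3.2 + 10.89·2.2·0.7223·0.7212 = 15.681 kPa
Denominator = 20.7·2.2·sin31.8°·cos31.8° = 20.7·2.2·0.5270·0.8499 = 20.395 kPa
FS = 15.681 / 20.395 = 0.769

FS = 0.77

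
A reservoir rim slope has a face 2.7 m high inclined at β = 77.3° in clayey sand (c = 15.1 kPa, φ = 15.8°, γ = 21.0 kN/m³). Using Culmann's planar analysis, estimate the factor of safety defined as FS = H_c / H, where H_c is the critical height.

FS = 1.91

H_c = (4c/γ) · sinβ cosφ / [1 − cos(β − φ)]
    = (4·15.1/21.0) · sin77.3°·cos15.8° / [1 − cos61.5°]
    = 2.876 · 0.9387 / 0.5228 = 5.16 m
FS = H_c / H = 5.16 / 2.7 = 1.912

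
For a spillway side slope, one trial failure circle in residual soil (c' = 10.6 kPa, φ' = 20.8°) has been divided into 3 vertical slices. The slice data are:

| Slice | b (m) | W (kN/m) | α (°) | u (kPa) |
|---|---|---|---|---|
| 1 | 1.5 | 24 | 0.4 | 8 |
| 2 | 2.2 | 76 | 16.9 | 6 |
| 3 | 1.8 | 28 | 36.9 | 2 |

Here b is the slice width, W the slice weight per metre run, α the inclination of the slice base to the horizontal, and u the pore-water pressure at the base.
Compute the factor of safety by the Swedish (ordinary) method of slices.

FS = 2.50

Ordinary method of slices: FS = Σ[c'·Δl_i + (W_i cosα_i − u_i·Δl_i)·tanφ'] / Σ W_i sinα_i, with Δl_i = b_i / cosα_i.
Slice 1: Δl = 1.5/cos0.4° = 1.500 m; N'_1 = 24·cos0.4° − 8·1.500 = 12.0; c'Δl = 15.90; W sinα = 0.2
Slice 2: Δl = 2.2/cos16.9° = 2.299 m; N'_2 = 76·cos16.9° − 6·2.299 = 58.9; c'Δl = 24.37; W sinα = 22.1
Slice 3: Δl = 1.8/cos36.9° = 2.251 m; N'_3 = 28·cos36.9° − 2·2.251 = 17.9; c'Δl = 23.86; W sinα = 16.8
Σc'Δl = 64.1 kN/m; ΣN' = 88.8 kN/m; ΣW sinα = 39.1 kN/m
Resisting = 64.1 + 88.8·tan20.8° = 64.1 + 33.7 = 97.9 kN/m
FS = 97.9 / 39.1 = 2.505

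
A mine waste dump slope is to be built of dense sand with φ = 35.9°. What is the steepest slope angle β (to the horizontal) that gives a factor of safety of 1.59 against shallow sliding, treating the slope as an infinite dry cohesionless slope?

β = 24.5°

For an infinite dry cohesionless slope FS = tanφ/tanβ, so tanβ = tanφ / FS.
tanβ = tan35.9° / 1.59 = 0.7239 / 1.59 = 0.4553
β = arctan(0.4553) = 24.48°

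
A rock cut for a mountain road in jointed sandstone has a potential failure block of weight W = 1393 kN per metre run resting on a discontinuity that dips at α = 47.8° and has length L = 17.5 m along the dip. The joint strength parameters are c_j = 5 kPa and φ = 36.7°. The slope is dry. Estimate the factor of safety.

Resolving the block weight along and normal to the plane and applying the Mohr–Coulomb strength on the joint:
N' = W cosα = 1393·cos47.8° = 935.7 kN/m
Driving force T = W sinα = 1393·sin47.8° = 1031.9 kN/m
Resisting force R = c_j·L + N'·tanφ = 5·17.5 + 935.7·tan36.7° = 87.5 + 697.5 = 785.0 kN/m
FS = R / T = 785.0 / 1031.9 = 0.761

FS = 0.76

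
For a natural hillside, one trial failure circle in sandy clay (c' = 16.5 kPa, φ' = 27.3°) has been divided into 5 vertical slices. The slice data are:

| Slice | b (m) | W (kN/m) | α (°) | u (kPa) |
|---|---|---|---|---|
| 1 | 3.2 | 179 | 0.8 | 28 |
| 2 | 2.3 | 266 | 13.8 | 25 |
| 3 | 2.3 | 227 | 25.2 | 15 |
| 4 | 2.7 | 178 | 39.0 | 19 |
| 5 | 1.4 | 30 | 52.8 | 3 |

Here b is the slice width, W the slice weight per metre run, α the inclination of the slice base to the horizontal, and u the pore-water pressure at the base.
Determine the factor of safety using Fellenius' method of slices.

Ordinary method of slices: FS = Σ[c'·Δl_i + (W_i cosα_i − u_i·Δl_i)·tanφ'] / Σ W_i sinα_i, with Δl_i = b_i / cosα_i.
Slice 1: Δl = 3.2/cos0.8° = 3.200 m; N'_1 = 179·cos0.8° − 28·3.200 = 89.4; c'Δl = 52.81; W sinα = 2.5
Slice 2: Δl = 2.3/cos13.8° = 2.368 m; N'_2 = 266·cos13.8° − 25·2.368 = 199.1; c'Δl = 39.08; W sinα = 63.4
Slice 3: Δl = 2.3/cos25.2° = 2.542 m; N'_3 = 227·cos25.2° − 15·2.542 = 167.3; c'Δl = 41.94; W sinα = 96.7
Slice 4: Δl = 2.7/cos39.0° = 3.474 m; N'_4 = 178·cos39.0° − 19·3.474 = 72.3; c'Δl = 57.33; W sinα = 112.0
Slice 5: Δl = 1.4/cos52.8° = 2.316 m; N'_5 = 30·cos52.8° − 3·2.316 = 11.2; c'Δl = 38.21; W sinα = 23.9
Σc'Δl = 229.4 kN/m; ΣN' = 539.3 kN/m; ΣW sinα = 298.5 kN/m
Resisting = 229.4 + 539.3·tan27.3° = 229.4 + 278.3 = 507.7 kN/m
FS = 507.7 / 298.5 = 1.701

FS = 1.70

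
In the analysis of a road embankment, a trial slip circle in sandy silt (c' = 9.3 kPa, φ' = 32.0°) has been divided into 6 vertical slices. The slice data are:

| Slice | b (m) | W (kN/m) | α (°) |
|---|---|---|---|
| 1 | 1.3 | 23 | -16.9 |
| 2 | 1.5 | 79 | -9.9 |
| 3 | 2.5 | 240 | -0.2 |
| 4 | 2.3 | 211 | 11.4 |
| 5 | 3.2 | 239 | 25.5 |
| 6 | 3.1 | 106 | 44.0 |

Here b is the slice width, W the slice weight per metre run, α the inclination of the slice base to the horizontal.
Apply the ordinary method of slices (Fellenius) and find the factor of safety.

FS = 3.39

Ordinary method of slices: FS = Σ[c'·Δl_i + (W_i cosα_i)·tanφ'] / Σ W_i sinα_i, with Δl_i = b_i / cosα_i.
Slice 1: Δl = 1.3/cos(-16.9°) = 1.359 m; N'_1 = 23·cos(-16.9°) = 22.0; c'Δl = 12.64; W sinα = -6.7
Slice 2: Δl = 1.5/cos(-9.9°) = 1.523 m; N'_2 = 79·cos(-9.9°) = 77.8; c'Δl = 14.16; W sinα = -13.6
Slice 3: Δl = 2.5/cos(-0.2°) = 2.500 m; N'_3 = 240·cos(-0.2°) = 240.0; c'Δl = 23.25; W sinα = -0.8
Slice 4: Δl = 2.3/cos11.4° = 2.346 m; N'_4 = 211·cos11.4° = 206.8; c'Δl = 21.82; W sinα = 41.7
Slice 5: Δl = 3.2/cos25.5° = 3.545 m; N'_5 = 239·cos25.5° = 215.7; c'Δl = 32.97; W sinα = 102.9
Slice 6: Δl = 3.1/cos44.0° = 4.310 m; N'_6 = 106·cos44.0° = 76.3; c'Δl = 40.08; W sinα = 73.6
Σc'Δl = 144.9 kN/m; ΣN' = 838.6 kN/m; ΣW sinα = 197.1 kN/m
Resisting = 144.9 + 838.6·tan32.0° = 144.9 + 524.0 = 669.0 kN/m
FS = 669.0 / 197.1 = 3.394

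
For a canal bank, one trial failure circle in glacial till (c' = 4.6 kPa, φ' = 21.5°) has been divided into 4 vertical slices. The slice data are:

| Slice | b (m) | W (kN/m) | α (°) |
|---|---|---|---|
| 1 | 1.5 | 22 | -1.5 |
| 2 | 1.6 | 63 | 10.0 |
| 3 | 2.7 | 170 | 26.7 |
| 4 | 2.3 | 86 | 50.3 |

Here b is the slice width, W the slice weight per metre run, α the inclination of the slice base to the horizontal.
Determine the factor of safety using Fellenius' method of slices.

Ordinary method of slices: FS = Σ[c'·Δl_i + (W_i cosα_i)·tanφ'] / Σ W_i sinα_i, with Δl_i = b_i / cosα_i.
Slice 1: Δl = 1.5/cos(-1.5°) = 1.501 m; N'_1 = 22·cos(-1.5°) = 22.0; c'Δl = 6.90; W sinα = -0.6
Slice 2: Δl = 1.6/cos10.0° = 1.625 m; N'_2 = 63·cos10.0° = 62.0; c'Δl = 7.47; W sinα = 10.9
Slice 3: Δl = 2.7/cos26.7° = 3.022 m; N'_3 = 170·cos26.7° = 151.9; c'Δl = 13.90; W sinα = 76.4
Slice 4: Δl = 2.3/cos50.3° = 3.601 m; N'_4 = 86·cos50.3° = 54.9; c'Δl = 16.56; W sinα = 66.2
Σc'Δl = 44.8 kN/m; ΣN' = 290.8 kN/m; ΣW sinα = 152.9 kN/m
Resisting = 44.8 + 290.8·tan21.5° = 44.8 + 114.6 = 159.4 kN/m
FS = 159.4 / 152.9 = 1.042

FS = 1.04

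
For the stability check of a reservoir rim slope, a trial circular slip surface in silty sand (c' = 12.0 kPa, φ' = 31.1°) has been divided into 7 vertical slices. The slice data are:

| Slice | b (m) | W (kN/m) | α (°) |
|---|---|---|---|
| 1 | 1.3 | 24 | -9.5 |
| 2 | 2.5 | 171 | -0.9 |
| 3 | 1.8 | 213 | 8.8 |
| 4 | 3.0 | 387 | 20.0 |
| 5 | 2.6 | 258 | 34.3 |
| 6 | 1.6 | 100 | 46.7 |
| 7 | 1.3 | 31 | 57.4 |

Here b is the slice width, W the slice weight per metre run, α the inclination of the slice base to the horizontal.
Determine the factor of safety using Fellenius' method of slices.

Ordinary method of slices: FS = Σ[c'·Δl_i + (W_i cosα_i)·tanφ'] / Σ W_i sinα_i, with Δl_i = b_i / cosα_i.
Slice 1: Δl = 1.3/cos(-9.5°) = 1.318 m; N'_1 = 24·cos(-9.5°) = 23.7; c'Δl = 15.82; W sinα = -4.0
Slice 2: Δl = 2.5/cos(-0.9°) = 2.500 m; N'_2 = 171·cos(-0.9°) = 171.0; c'Δl = 30.00; W sinα = -2.7
Slice 3: Δl = 1.8/cos8.8° = 1.821 m; N'_3 = 213·cos8.8° = 210.5; c'Δl = 21.86; W sinα = 32.6
Slice 4: Δl = 3.0/cos20.0° = 3.193 m; N'_4 = 387·cos20.0° = 363.7; c'Δl = 38.31; W sinα = 132.4
Slice 5: Δl = 2.6/cos34.3° = 3.147 m; N'_5 = 258·cos34.3° = 213.1; c'Δl = 37.77; W sinα = 145.4
Slice 6: Δl = 1.6/cos46.7° = 2.333 m; N'_6 = 100·cos46.7° = 68.6; c'Δl = 28.00; W sinα = 72.8
Slice 7: Δl = 1.3/cos57.4° = 2.413 m; N'_7 = 31·cos57.4° = 16.7; c'Δl = 28.95; W sinα = 26.1
Σc'Δl = 200.7 kN/m; ΣN' = 1067.2 kN/m; ΣW sinα = 402.6 kN/m
Resisting = 200.7 + 1067.2·tan31.1° = 200.7 + 643.8 = 844.5 kN/m
FS = 844.5 / 402.6 = 2.098

FS = 2.10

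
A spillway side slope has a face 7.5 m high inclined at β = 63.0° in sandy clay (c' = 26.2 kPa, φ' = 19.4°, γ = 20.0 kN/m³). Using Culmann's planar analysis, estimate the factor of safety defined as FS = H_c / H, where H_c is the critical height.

H_c = (4c'/γ) · sinβ cosφ' / [1 − cos(β − φ')]
    = (4·26.2/20.0) · sin63.0°·cos19.4° / [1 − cos43.6°]
    = 5.240 · 0.8404 / 0.2758 = 15.97 m
FS = H_c / H = 15.97 / 7.5 = 2.129

FS = 2.13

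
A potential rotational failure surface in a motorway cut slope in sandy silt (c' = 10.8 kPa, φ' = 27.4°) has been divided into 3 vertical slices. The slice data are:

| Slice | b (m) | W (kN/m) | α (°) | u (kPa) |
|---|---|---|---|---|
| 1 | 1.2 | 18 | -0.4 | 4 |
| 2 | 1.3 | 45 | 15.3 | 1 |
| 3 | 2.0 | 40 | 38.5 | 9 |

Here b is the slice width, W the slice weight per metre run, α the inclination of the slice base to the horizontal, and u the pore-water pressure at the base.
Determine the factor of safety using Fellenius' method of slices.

FS = 2.40

Ordinary method of slices: FS = Σ[c'·Δl_i + (W_i cosα_i − u_i·Δl_i)·tanφ'] / Σ W_i sinα_i, with Δl_i = b_i / cosα_i.
Slice 1: Δl = 1.2/cos(-0.4°) = 1.200 m; N'_1 = 18·cos(-0.4°) − 4·1.200 = 13.2; c'Δl = 12.96; W sinα = -0.1
Slice 2: Δl = 1.3/cos15.3° = 1.348 m; N'_2 = 45·cos15.3° − 1·1.348 = 42.1; c'Δl = 14.56; W sinα = 11.9
Slice 3: Δl = 2.0/cos38.5° = 2.556 m; N'_3 = 40·cos38.5° − 9·2.556 = 8.3; c'Δl = 27.60; W sinα = 24.9
Σc'Δl = 55.1 kN/m; ΣN' = 63.6 kN/m; ΣW sinα = 36.6 kN/m
Resisting = 55.1 + 63.6·tan27.4° = 55.1 + 32.9 = 88.1 kN/m
FS = 88.1 / 36.6 = 2.403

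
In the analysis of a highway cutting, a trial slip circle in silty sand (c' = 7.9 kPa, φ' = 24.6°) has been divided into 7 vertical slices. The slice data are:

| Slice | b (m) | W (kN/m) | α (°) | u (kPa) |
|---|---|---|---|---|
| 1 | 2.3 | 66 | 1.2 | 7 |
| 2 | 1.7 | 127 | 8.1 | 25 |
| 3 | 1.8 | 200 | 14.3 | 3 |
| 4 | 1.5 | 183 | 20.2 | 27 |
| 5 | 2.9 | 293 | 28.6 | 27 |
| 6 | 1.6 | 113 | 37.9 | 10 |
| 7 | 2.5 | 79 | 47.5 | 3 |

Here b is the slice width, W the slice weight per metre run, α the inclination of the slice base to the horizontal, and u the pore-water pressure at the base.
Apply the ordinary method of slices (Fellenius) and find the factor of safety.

Ordinary method of slices: FS = Σ[c'·Δl_i + (W_i cosα_i − u_i·Δl_i)·tanφ'] / Σ W_i sinα_i, with Δl_i = b_i / cosα_i.
Slice 1: Δl = 2.3/cos1.2° = 2.301 m; N'_1 = 66·cos1.2° − 7·2.301 = 49.9; c'Δl = 18.17; W sinα = 1.4
Slice 2: Δl = 1.7/cos8.1° = 1.717 m; N'_2 = 127·cos8.1° − 25·1.717 = 82.8; c'Δl = 13.57; W sinα = 17.9
Slice 3: Δl = 1.8/cos14.3° = 1.858 m; N'_3 = 200·cos14.3° − 3·1.858 = 188.2; c'Δl = 14.67; W sinα = 49.4
Slice 4: Δl = 1.5/cos20.2° = 1.598 m; N'_4 = 183·cos20.2° − 27·1.598 = 128.6; c'Δl = 12.63; W sinα = 63.2
Slice 5: Δl = 2.9/cos28.6° = 3.303 m; N'_5 = 293·cos28.6° − 27·3.303 = 168.1; c'Δl = 26.09; W sinα = 140.3
Slice 6: Δl = 1.6/cos37.9° = 2.028 m; N'_6 = 113·cos37.9° − 10·2.028 = 68.9; c'Δl = 16.02; W sinα = 69.4
Slice 7: Δl = 2.5/cos47.5° = 3.700 m; N'_7 = 79·cos47.5° − 3·3.700 = 42.3; c'Δl = 29.23; W sinα = 58.2
Σc'Δl = 130.4 kN/m; ΣN' = 728.7 kN/m; ΣW sinα = 399.8 kN/m
Resisting = 130.4 + 728.7·tan24.6° = 130.4 + 333.6 = 464.0 kN/m
FS = 464.0 / 399.8 = 1.161

FS = 1.16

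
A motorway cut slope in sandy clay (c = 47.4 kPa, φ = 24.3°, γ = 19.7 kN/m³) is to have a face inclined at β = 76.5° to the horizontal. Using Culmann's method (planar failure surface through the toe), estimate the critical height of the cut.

H_c = 22.03 m

Culmann's analysis gives the critical failure plane at α_cr = (β + φ)/2 = (76.5 + 24.3)/2 = 50.4°, and the critical height
H_c = (4c/γ) · sinβ cosφ / [1 − cos(β − φ)]
    = (4·47.4/19.7) · sin76.5°·cos24.3° / [1 − cos(52.2°)]
    = 9.624 · 0.9724·0.9114 / [1 − 0.6129]
    = 9.624 · 0.8862 / 0.3871
    = 22.03 m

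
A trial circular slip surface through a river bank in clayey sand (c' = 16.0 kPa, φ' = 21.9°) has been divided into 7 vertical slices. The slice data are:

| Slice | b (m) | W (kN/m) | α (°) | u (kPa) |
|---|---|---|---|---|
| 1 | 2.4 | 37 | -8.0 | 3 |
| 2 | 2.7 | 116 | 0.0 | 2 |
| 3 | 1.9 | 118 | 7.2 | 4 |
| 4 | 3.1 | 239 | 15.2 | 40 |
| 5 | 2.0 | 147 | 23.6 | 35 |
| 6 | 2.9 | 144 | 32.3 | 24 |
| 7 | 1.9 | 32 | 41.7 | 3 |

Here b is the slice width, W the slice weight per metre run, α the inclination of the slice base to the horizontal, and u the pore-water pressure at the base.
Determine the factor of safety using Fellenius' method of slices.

Ordinary method of slices: FS = Σ[c'·Δl_i + (W_i cosα_i − u_i·Δl_i)·tanφ'] / Σ W_i sinα_i, with Δl_i = b_i / cosα_i.
Slice 1: Δl = 2.4/cos(-8.0°) = 2.424 m; N'_1 = 37·cos(-8.0°) − 3·2.424 = 29.4; c'Δl = 38.78; W sinα = -5.1
Slice 2: Δl = 2.7/cos0.0° = 2.700 m; N'_2 = 116·cos0.0° − 2·2.700 = 110.6; c'Δl = 43.20; W sinα = 0.0
Slice 3: Δl = 1.9/cos7.2° = 1.915 m; N'_3 = 118·cos7.2° − 4·1.915 = 109.4; c'Δl = 30.64; W sinα = 14.8
Slice 4: Δl = 3.1/cos15.2° = 3.212 m; N'_4 = 239·cos15.2° − 40·3.212 = 102.1; c'Δl = 51.40; W sinα = 62.7
Slice 5: Δl = 2.0/cos23.6° = 2.183 m; N'_5 = 147·cos23.6° − 35·2.183 = 58.3; c'Δl = 34.92; W sinα = 58.9
Slice 6: Δl = 2.9/cos32.3° = 3.431 m; N'_6 = 144·cos32.3° − 24·3.431 = 39.4; c'Δl = 54.89; W sinα = 76.9
Slice 7: Δl = 1.9/cos41.7° = 2.545 m; N'_7 = 32·cos41.7° − 3·2.545 = 16.3; c'Δl = 40.72; W sinα = 21.3
Σc'Δl = 294.5 kN/m; ΣN' = 465.5 kN/m; ΣW sinα = 229.4 kN/m
Resisting = 294.5 + 465.5·tan21.9° = 294.5 + 187.1 = 481.7 kN/m
FS = 481.7 / 229.4 = 2.100

FS = 2.10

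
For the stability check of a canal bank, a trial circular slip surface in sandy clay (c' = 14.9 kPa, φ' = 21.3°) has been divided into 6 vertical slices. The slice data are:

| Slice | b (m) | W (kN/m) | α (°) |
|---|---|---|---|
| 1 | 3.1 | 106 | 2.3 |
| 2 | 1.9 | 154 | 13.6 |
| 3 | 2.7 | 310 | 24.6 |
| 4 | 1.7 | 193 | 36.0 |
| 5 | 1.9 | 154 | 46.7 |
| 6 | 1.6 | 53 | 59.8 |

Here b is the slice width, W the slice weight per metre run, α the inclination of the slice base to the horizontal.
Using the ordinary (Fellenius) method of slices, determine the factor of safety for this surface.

FS = 1.27

Ordinary method of slices: FS = Σ[c'·Δl_i + (W_i cosα_i)·tanφ'] / Σ W_i sinα_i, with Δl_i = b_i / cosα_i.
Slice 1: Δl = 3.1/cos2.3° = 3.102 m; N'_1 = 106·cos2.3° = 105.9; c'Δl = 46.23; W sinα = 4.3
Slice 2: Δl = 1.9/cos13.6° = 1.955 m; N'_2 = 154·cos13.6° = 149.7; c'Δl = 29.13; W sinα = 36.2
Slice 3: Δl = 2.7/cos24.6° = 2.970 m; N'_3 = 310·cos24.6° = 281.9; c'Δl = 44.25; W sinα = 129.0
Slice 4: Δl = 1.7/cos36.0° = 2.101 m; N'_4 = 193·cos36.0° = 156.1; c'Δl = 31.31; W sinα = 113.4
Slice 5: Δl = 1.9/cos46.7° = 2.770 m; N'_5 = 154·cos46.7° = 105.6; c'Δl = 41.28; W sinα = 112.1
Slice 6: Δl = 1.6/cos59.8° = 3.181 m; N'_6 = 53·cos59.8° = 26.7; c'Δl = 47.39; W sinα = 45.8
Σc'Δl = 239.6 kN/m; ΣN' = 825.9 kN/m; ΣW sinα = 440.8 kN/m
Resisting = 239.6 + 825.9·tan21.3° = 239.6 + 322.0 = 561.6 kN/m
FS = 561.6 / 440.8 = 1.274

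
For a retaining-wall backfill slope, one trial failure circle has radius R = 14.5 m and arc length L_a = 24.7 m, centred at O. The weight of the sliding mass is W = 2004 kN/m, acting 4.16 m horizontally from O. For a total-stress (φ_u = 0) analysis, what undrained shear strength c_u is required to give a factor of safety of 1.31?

c_u = 30.5 kPa

FS = c_u·L_a·R / (W·d), so c_u = FS·W·d / (L_a·R).
c_u = 1.31·2004·4.16 / (24.70·14.5) = 10921.0 / 358.15 = 30.49 kPa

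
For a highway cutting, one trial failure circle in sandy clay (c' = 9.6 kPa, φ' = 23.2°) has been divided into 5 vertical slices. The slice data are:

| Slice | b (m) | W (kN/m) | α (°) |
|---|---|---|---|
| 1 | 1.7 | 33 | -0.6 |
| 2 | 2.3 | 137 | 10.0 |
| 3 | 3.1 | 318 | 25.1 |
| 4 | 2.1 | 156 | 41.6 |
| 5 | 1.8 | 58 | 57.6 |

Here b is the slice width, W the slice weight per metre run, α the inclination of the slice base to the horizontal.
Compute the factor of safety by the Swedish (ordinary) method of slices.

FS = 1.25

Ordinary method of slices: FS = Σ[c'·Δl_i + (W_i cosα_i)·tanφ'] / Σ W_i sinα_i, with Δl_i = b_i / cosα_i.
Slice 1: Δl = 1.7/cos(-0.6°) = 1.700 m; N'_1 = 33·cos(-0.6°) = 33.0; c'Δl = 16.32; W sinα = -0.3
Slice 2: Δl = 2.3/cos10.0° = 2.335 m; N'_2 = 137·cos10.0° = 134.9; c'Δl = 22.42; W sinα = 23.8
Slice 3: Δl = 3.1/cos25.1° = 3.423 m; N'_3 = 318·cos25.1° = 288.0; c'Δl = 32.86; W sinα = 134.9
Slice 4: Δl = 2.1/cos41.6° = 2.808 m; N'_4 = 156·cos41.6° = 116.7; c'Δl = 26.96; W sinα = 103.6
Slice 5: Δl = 1.8/cos57.6° = 3.359 m; N'_5 = 58·cos57.6° = 31.1; c'Δl = 32.25; W sinα = 49.0
Σc'Δl = 130.8 kN/m; ΣN' = 603.6 kN/m; ΣW sinα = 310.9 kN/m
Resisting = 130.8 + 603.6·tan23.2° = 130.8 + 258.7 = 389.5 kN/m
FS = 389.5 / 310.9 = 1.253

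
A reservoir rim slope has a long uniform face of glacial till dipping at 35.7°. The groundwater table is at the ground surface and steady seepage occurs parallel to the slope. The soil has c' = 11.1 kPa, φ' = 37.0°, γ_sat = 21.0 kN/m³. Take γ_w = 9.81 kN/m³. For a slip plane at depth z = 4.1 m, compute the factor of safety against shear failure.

FS = 0.83

With seepage parallel to the slope and the water table at the surface, the effective normal stress on the slip plane uses the buoyant unit weight γ' = γ_sat − γ_w while the driving shear stress uses γ_sat:
FS = [c' + γ' z cos²β tanφ'] / [γ_sat z sinβ cosβ]
γ' = 21.0 − 9.81 = 11.19 kN/m³
Numerator = 11.1 + 11.19·4.1·cos²35.7°·tan37.0° = 11.1 + 11.19·4.1·0.6595·0.7536 = 33.900 kPa
Denominator = 21.0·4.1·sin35.7°·cos35.7° = 21.0·4.1·0.5835·0.8121 = 40.801 kPa
FS = 33.900 / 40.801 = 0.831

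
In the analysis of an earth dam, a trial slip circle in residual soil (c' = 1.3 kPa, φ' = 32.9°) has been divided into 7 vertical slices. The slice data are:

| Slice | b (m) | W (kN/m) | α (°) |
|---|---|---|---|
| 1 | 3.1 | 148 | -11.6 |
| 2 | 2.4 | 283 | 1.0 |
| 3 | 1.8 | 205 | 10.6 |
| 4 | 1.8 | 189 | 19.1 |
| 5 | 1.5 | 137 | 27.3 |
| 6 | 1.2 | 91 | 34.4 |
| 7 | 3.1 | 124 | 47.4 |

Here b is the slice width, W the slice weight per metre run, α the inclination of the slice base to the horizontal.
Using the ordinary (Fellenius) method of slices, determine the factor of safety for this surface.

Ordinary method of slices: FS = Σ[c'·Δl_i + (W_i cosα_i)·tanφ'] / Σ W_i sinα_i, with Δl_i = b_i / cosα_i.
Slice 1: Δl = 3.1/cos(-11.6°) = 3.165 m; N'_1 = 148·cos(-11.6°) = 145.0; c'Δl = 4.11; W sinα = -29.8
Slice 2: Δl = 2.4/cos1.0° = 2.400 m; N'_2 = 283·cos1.0° = 283.0; c'Δl = 3.12; W sinα = 4.9
Slice 3: Δl = 1.8/cos10.6° = 1.831 m; N'_3 = 205·cos10.6° = 201.5; c'Δl = 2.38; W sinα = 37.7
Slice 4: Δl = 1.8/cos19.1° = 1.905 m; N'_4 = 189·cos19.1° = 178.6; c'Δl = 2.48; W sinα = 61.8
Slice 5: Δl = 1.5/cos27.3° = 1.688 m; N'_5 = 137·cos27.3° = 121.7; c'Δl = 2.19; W sinα = 62.8
Slice 6: Δl = 1.2/cos34.4° = 1.454 m; N'_6 = 91·cos34.4° = 75.1; c'Δl = 1.89; W sinα = 51.4
Slice 7: Δl = 3.1/cos47.4° = 4.580 m; N'_7 = 124·cos47.4° = 83.9; c'Δl = 5.95; W sinα = 91.3
Σc'Δl = 22.1 kN/m; ΣN' = 1088.8 kN/m; ΣW sinα = 280.3 kN/m
Resisting = 22.1 + 1088.8·tan32.9° = 22.1 + 704.4 = 726.5 kN/m
FS = 726.5 / 280.3 = 2.592

FS = 2.59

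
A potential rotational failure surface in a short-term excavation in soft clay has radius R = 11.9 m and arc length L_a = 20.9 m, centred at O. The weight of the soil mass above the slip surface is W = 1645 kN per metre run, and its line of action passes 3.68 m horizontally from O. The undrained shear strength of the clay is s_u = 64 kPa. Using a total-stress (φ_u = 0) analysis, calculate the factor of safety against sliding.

FS = 2.63

Taking moments about the centre O, the resisting moment is provided by the undrained shear strength acting along the arc:
M_R = s_u·L_a·R = 64·20.90·11.9 = 15917.4 kN·m/m
M_D = W·d = 1645·3.68 = 6053.6 kN·m/m
FS = M_R / M_D = 15917.4 / 6053.6 = 2.629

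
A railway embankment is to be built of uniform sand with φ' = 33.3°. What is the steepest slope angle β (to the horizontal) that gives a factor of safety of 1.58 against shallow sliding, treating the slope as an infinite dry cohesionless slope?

β = 22.6°

For an infinite dry cohesionless slope FS = tanφ'/tanβ, so tanβ = tanφ' / FS.
tanβ = tan33.3° / 1.58 = 0.6569 / 1.58 = 0.4157
β = arctan(0.4157) = 22.57°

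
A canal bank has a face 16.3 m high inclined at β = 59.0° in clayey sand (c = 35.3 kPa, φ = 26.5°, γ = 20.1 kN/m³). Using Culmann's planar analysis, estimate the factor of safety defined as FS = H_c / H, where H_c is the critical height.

FS = 2.11

H_c = (4c/γ) · sinβ cosφ / [1 − cos(β − φ)]
    = (4·35.3/20.1) · sin59.0°·cos26.5° / [1 − cos32.5°]
    = 7.025 · 0.7671 / 0.1566 = 34.41 m
FS = H_c / H = 34.41 / 16.3 = 2.111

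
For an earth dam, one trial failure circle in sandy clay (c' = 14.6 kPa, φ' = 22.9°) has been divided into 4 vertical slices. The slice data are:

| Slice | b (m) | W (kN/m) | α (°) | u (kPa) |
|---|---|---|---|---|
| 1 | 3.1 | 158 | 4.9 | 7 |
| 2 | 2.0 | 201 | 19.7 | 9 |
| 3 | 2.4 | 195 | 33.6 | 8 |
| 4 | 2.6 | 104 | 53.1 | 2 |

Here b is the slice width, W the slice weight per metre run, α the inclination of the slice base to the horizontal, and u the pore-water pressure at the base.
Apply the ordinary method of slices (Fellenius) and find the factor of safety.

FS = 1.44

Ordinary method of slices: FS = Σ[c'·Δl_i + (W_i cosα_i − u_i·Δl_i)·tanφ'] / Σ W_i sinα_i, with Δl_i = b_i / cosα_i.
Slice 1: Δl = 3.1/cos4.9° = 3.111 m; N'_1 = 158·cos4.9° − 7·3.111 = 135.6; c'Δl = 45.43; W sinα = 13.5
Slice 2: Δl = 2.0/cos19.7° = 2.124 m; N'_2 = 201·cos19.7° − 9·2.124 = 170.1; c'Δl = 31.02; W sinα = 67.8
Slice 3: Δl = 2.4/cos33.6° = 2.881 m; N'_3 = 195·cos33.6° − 8·2.881 = 139.4; c'Δl = 42.07; W sinα = 107.9
Slice 4: Δl = 2.6/cos53.1° = 4.330 m; N'_4 = 104·cos53.1° − 2·4.330 = 53.8; c'Δl = 63.22; W sinα = 83.2
Σc'Δl = 181.7 kN/m; ΣN' = 498.9 kN/m; ΣW sinα = 272.3 kN/m
Resisting = 181.7 + 498.9·tan22.9° = 181.7 + 210.7 = 392.5 kN/m
FS = 392.5 / 272.3 = 1.441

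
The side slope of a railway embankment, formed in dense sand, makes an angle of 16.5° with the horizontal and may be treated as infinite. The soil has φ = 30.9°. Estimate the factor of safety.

For a dry cohesionless infinite slope the factor of safety is FS = tanφ / tanβ.
FS = tan30.9° / tan16.5° = 0.5985 / 0.2962 = 2.020

FS = 2.02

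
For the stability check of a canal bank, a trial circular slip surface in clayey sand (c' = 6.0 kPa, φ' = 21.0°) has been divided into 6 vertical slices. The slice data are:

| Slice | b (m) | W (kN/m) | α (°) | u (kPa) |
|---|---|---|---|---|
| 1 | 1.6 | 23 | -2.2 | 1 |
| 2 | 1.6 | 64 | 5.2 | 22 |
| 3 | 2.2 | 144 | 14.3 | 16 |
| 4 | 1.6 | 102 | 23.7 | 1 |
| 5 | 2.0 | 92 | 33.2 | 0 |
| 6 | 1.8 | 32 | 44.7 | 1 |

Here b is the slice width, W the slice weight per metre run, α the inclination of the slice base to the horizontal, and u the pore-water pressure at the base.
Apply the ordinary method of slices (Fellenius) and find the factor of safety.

Ordinary method of slices: FS = Σ[c'·Δl_i + (W_i cosα_i − u_i·Δl_i)·tanφ'] / Σ W_i sinα_i, with Δl_i = b_i / cosα_i.
Slice 1: Δl = 1.6/cos(-2.2°) = 1.601 m; N'_1 = 23·cos(-2.2°) − 1·1.601 = 21.4; c'Δl = 9.61; W sinα = -0.9
Slice 2: Δl = 1.6/cos5.2° = 1.607 m; N'_2 = 64·cos5.2° − 22·1.607 = 28.4; c'Δl = 9.64; W sinα = 5.8
Slice 3: Δl = 2.2/cos14.3° = 2.270 m; N'_3 = 144·cos14.3° − 16·2.270 = 103.2; c'Δl = 13.62; W sinα = 35.6
Slice 4: Δl = 1.6/cos23.7° = 1.747 m; N'_4 = 102·cos23.7° − 1·1.747 = 91.7; c'Δl = 10.48; W sinα = 41.0
Slice 5: Δl = 2.0/cos33.2° = 2.390 m; N'_5 = 92·cos33.2° − 0·2.390 = 77.0; c'Δl = 14.34; W sinα = 50.4
Slice 6: Δl = 1.8/cos44.7° = 2.532 m; N'_6 = 32·cos44.7° − 1·2.532 = 20.2; c'Δl = 15.19; W sinα = 22.5
Σc'Δl = 72.9 kN/m; ΣN' = 341.8 kN/m; ΣW sinα = 154.4 kN/m
Resisting = 72.9 + 341.8·tan21.0° = 72.9 + 131.2 = 204.1 kN/m
FS = 204.1 / 154.4 = 1.322

FS = 1.32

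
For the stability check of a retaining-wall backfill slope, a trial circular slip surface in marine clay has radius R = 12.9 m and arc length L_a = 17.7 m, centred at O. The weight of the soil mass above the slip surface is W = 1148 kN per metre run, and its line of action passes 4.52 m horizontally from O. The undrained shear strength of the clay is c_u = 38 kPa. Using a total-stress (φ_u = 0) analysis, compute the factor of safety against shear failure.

Taking moments about the centre O, the resisting moment is provided by the undrained shear strength acting along the arc:
M_R = c_u·L_a·R = 38·17.70·12.9 = 8676.5 kN·m/m
M_D = W·d = 1148·4.52 = 5189.0 kN·m/m
FS = M_R / M_D = 8676.5 / 5189.0 = 1.672

FS = 1.67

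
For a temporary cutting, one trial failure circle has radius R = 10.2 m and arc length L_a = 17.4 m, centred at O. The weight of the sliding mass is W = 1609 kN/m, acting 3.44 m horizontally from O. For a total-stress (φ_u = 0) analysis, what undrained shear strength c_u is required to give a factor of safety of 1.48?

c_u = 46.2 kPa

FS = c_u·L_a·R / (W·d), so c_u = FS·W·d / (L_a·R).
c_u = 1.48·1609·3.44 / (17.40·10.2) = 8191.7 / 177.48 = 46.16 kPa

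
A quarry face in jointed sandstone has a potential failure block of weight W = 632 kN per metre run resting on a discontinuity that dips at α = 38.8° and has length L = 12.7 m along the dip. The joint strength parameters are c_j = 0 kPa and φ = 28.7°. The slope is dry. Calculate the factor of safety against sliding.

FS = 0.68

Resolving the block weight along and normal to the plane and applying the Mohr–Coulomb strength on the joint:
N' = W cosα = 632·cos38.8° = 492.5 kN/m
Driving force T = W sinα = 632·sin38.8° = 396.0 kN/m
Resisting force R = c_j·L + N'·tanφ = 0·12.7 + 492.5·tan28.7° = 0.0 + 269.7 = 269.7 kN/m
FS = R / T = 269.7 / 396.0 = 0.681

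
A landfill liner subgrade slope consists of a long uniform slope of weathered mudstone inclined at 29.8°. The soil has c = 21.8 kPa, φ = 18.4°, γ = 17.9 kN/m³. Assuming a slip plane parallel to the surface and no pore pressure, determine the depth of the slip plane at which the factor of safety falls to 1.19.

Setting FS = 1.19 in FS = [c + γz cos²β tanφ] / [γz sinβ cosβ] and solving for z:
z = c / [γ cosβ (FS·sinβ − cosβ·tanφ)]
  = 21.8 / [17.9·cos29.8°·(1.19·sin29.8° − cos29.8°·tan18.4°)]
  = 21.8 / [17.9·0.8678·(1.19·0.4970 − 0.8678·0.3327)]
  = 21.8 / 4.7023 = 4.636 m

z = 4.64 m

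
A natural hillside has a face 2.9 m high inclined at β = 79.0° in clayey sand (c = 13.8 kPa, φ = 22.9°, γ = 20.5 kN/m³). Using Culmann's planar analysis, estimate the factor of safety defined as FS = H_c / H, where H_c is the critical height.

H_c = (4c/γ) · sinβ cosφ / [1 − cos(β − φ)]
    = (4·13.8/20.5) · sin79.0°·cos22.9° / [1 − cos56.1°]
    = 2.693 · 0.9043 / 0.4423 = 5.51 m
FS = H_c / H = 5.51 / 2.9 = 1.898

FS = 1.90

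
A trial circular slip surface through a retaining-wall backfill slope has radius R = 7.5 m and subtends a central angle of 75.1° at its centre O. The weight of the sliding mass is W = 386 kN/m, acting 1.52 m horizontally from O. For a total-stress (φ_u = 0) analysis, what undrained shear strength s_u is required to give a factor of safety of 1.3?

s_u = 10.3 kPa

FS = s_u·L_a·R / (W·d), so s_u = FS·W·d / (L_a·R).
Arc length L_a = R·θ = 7.5·(75.1°·π/180) = 7.5·1.3107 = 9.83 m
s_u = 1.3·386·1.52 / (9.83·7.5) = 762.7 / 73.73 = 10.35 kPa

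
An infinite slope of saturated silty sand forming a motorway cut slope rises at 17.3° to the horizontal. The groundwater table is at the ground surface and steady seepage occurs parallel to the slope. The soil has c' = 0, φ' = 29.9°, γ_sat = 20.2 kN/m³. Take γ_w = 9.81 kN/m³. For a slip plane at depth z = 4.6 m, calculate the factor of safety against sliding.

FS = 0.95

With seepage parallel to the slope and the water table at the surface, the effective normal stress on the slip plane uses the buoyant unit weight γ' = γ_sat − γ_w while the driving shear stress uses γ_sat:
FS = [c' + γ' z cos²β tanφ'] / [γ_sat z sinβ cosβ]
(For c' = 0 this reduces to FS = (γ'/γ_sat)·tanφ'/tanβ.)
γ' = 20.2 − 9.81 = 10.39 kN/m³
Numerator = 0.0 + 10.39·4.6·cos²17.3°·tan29.9° = 0.0 + 10.39·4.6·0.9116·0.5750 = 25.052 kPa
Denominator = 20.2·4.6·sin17.3°·cos17.3° = 20.2·4.6·0.2974·0.9548 = 26.382 kPa
FS = 25.052 / 26.382 = 0.950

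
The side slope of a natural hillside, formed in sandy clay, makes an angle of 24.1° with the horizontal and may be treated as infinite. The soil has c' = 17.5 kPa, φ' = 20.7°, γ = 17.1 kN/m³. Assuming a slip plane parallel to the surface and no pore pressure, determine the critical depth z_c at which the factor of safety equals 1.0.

z_c = 17.68 m

Setting FS = 1.00 in FS = [c' + γz cos²β tanφ'] / [γz sinβ cosβ] and solving for z:
z = c' / [γ cosβ (FS·sinβ − cosβ·tanφ')]
  = 17.5 / [17.1·cos24.1°·(1.00·sin24.1° − cos24.1°·tan20.7°)]
  = 17.5 / [17.1·0.9128·(1.00·0.4083 − 0.9128·0.3779)]
  = 17.5 / 0.9896 = 17.683 m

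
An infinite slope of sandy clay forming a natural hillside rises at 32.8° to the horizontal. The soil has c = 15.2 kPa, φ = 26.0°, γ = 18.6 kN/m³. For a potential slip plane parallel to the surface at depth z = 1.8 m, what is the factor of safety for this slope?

For an infinite slope with a slip plane parallel to the surface (no pore pressure): FS = [c + γz cos²β tanφ] / [γz sinβ cosβ].
γz = 18.6·1.8 = 33.48 kN/m²
Numerator = 15.2 + 33.48·cos²32.8°·tan26.0° = 15.2 + 33.48·0.7066·0.4877 = 26.737 kPa
Denominator = 33.48·sin32.8°·cos32.8° = 33.48·0.5417·0.8406 = 15.245 kPa
FS = 26.737 / 15.245 = 1.754

FS = 1.75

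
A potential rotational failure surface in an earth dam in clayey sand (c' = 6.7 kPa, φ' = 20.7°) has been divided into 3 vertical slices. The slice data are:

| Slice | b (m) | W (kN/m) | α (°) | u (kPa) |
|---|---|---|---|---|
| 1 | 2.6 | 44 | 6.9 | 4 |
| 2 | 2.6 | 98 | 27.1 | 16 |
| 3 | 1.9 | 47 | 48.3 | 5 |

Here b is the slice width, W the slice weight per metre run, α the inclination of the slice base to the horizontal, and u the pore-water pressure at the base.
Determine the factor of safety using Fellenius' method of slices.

FS = 1.06

Ordinary method of slices: FS = Σ[c'·Δl_i + (W_i cosα_i − u_i·Δl_i)·tanφ'] / Σ W_i sinα_i, with Δl_i = b_i / cosα_i.
Slice 1: Δl = 2.6/cos6.9° = 2.619 m; N'_1 = 44·cos6.9° − 4·2.619 = 33.2; c'Δl = 17.55; W sinα = 5.3
Slice 2: Δl = 2.6/cos27.1° = 2.921 m; N'_2 = 98·cos27.1° − 16·2.921 = 40.5; c'Δl = 19.57; W sinα = 44.6
Slice 3: Δl = 1.9/cos48.3° = 2.856 m; N'_3 = 47·cos48.3° − 5·2.856 = 17.0; c'Δl = 19.14; W sinα = 35.1
Σc'Δl = 56.3 kN/m; ΣN' = 90.7 kN/m; ΣW sinα = 85.0 kN/m
Resisting = 56.3 + 90.7·tan20.7° = 56.3 + 34.3 = 90.5 kN/m
FS = 90.5 / 85.0 = 1.065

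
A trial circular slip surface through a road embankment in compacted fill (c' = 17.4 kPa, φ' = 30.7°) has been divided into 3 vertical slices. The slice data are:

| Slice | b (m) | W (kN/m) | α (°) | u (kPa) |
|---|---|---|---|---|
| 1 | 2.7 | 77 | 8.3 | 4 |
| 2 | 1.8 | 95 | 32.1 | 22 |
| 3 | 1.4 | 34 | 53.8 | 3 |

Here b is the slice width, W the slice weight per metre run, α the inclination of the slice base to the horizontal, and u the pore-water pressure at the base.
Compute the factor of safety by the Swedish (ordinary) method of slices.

Ordinary method of slices: FS = Σ[c'·Δl_i + (W_i cosα_i − u_i·Δl_i)·tanφ'] / Σ W_i sinα_i, with Δl_i = b_i / cosα_i.
Slice 1: Δl = 2.7/cos8.3° = 2.729 m; N'_1 = 77·cos8.3° − 4·2.729 = 65.3; c'Δl = 47.48; W sinα = 11.1
Slice 2: Δl = 1.8/cos32.1° = 2.125 m; N'_2 = 95·cos32.1° − 22·2.125 = 33.7; c'Δl = 36.97; W sinα = 50.5
Slice 3: Δl = 1.4/cos53.8° = 2.370 m; N'_3 = 34·cos53.8° − 3·2.370 = 13.0; c'Δl = 41.25; W sinα = 27.4
Σc'Δl = 125.7 kN/m; ΣN' = 112.0 kN/m; ΣW sinα = 89.0 kN/m
Resisting = 125.7 + 112.0·tan30.7° = 125.7 + 66.5 = 192.2 kN/m
FS = 192.2 / 89.0 = 2.159

FS = 2.16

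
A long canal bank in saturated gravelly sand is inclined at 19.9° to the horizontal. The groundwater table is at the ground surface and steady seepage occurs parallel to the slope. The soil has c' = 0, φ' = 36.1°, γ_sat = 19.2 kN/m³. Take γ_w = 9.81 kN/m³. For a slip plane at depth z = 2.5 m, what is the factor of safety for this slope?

With seepage parallel to the slope and the water table at the surface, the effective normal stress on the slip plane uses the buoyant unit weight γ' = γ_sat − γ_w while the driving shear stress uses γ_sat:
FS = [c' + γ' z cos²β tanφ'] / [γ_sat z sinβ cosβ]
(For c' = 0 this reduces to FS = (γ'/γ_sat)·tanφ'/tanβ.)
γ' = 19.2 − 9.81 = 9.39 kN/m³
Numerator = 0.0 + 9.39·2.5·cos²19.9°·tan36.1° = 0.0 + 9.39·2.5·0.8841·0.7292 = 15.135 kPa
Denominator = 19.2·2.5·sin19.9°·cos19.9° = 19.2·2.5·0.3404·0.9403 = 15.363 kPa
FS = 15.135 / 15.363 = 0.985

FS = 0.99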